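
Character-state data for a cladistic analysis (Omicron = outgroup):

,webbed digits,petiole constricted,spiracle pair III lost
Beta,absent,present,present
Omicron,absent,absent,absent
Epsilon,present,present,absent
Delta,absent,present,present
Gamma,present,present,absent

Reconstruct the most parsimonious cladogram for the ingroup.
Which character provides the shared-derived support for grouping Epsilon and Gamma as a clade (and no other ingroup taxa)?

The outgroup has state 'absent' for every character, so 'present' is the derived state throughout.
webbed digits (derived state 'present') is shared by Epsilon and Gamma — a synapomorphy uniting that clade.
All ingroup taxa share the derived state 'present' for petiole constricted; it defines the ingroup but does not resolve relationships within it.
spiracle pair III lost: derived state 'present' in Beta and Delta only — synapomorphy for {Beta, Delta}.
Most parsimonious ingroup topology: ((Epsilon,Gamma),(Beta,Delta)).
The clade {Epsilon, Gamma} is supported by webbed digits: its derived state 'present' occurs in exactly those taxa and in no other taxon (including the outgroup).

webbed digits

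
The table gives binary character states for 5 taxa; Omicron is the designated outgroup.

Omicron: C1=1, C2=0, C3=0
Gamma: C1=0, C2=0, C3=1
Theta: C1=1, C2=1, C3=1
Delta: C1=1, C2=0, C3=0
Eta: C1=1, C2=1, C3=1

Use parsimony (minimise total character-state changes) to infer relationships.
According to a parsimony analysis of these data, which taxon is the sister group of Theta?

Character polarity is set by the outgroup: the derived state is whichever differs from the outgroup's state, so for C1 the derived state is '0', and for the remaining characters it is '1'.
C1 (derived state '0') is unique to Gamma (autapomorphy; uninformative for grouping).
C2 (derived state '1') is shared by Eta and Theta — a synapomorphy uniting that clade.
C3 (derived state '1') is shared by Eta, Gamma, and Theta — a synapomorphy uniting that clade.
Most parsimonious ingroup topology: ((Gamma,(Theta,Eta)),Delta).
Theta and Eta form a cherry on this tree, so they are sister taxa.

Eta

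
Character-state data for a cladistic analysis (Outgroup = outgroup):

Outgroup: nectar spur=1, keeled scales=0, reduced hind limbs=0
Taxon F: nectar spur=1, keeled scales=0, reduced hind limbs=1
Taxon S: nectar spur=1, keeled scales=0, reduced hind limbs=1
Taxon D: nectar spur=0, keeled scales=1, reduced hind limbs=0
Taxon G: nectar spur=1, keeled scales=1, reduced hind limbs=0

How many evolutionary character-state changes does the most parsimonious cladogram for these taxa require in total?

Character polarity is set by the outgroup: the derived state is whichever differs from the outgroup's state, so for nectar spur the derived state is '0', and for the remaining characters it is '1'.
nectar spur: derived state '0' in Taxon D only — an autapomorphy, so it tells us nothing about relationships among taxa.
keeled scales (derived state '1') is shared by Taxon D and Taxon G — a synapomorphy uniting that clade.
Only Taxon F and Taxon S show the derived state '1' for reduced hind limbs, supporting them as a clade.
Most parsimonious ingroup topology: ((Taxon F,Taxon S),(Taxon D,Taxon G)).
Changes per character on this tree: nectar spur: 1; keeled scales: 1; reduced hind limbs: 1.
Total = 3.

3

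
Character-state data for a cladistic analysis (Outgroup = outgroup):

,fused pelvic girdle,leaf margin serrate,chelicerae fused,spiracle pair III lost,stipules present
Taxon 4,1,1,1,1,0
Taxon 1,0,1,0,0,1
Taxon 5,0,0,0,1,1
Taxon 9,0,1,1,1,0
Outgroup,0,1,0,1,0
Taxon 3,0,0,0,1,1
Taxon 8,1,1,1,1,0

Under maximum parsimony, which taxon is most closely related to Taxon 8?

Character polarity is set by the outgroup: the derived state is whichever differs from the outgroup's state, so for leaf margin serrate, spiracle pair III lost the derived state is '0', and for the remaining characters it is '1'.
Only Taxon 4 and Taxon 8 show the derived state '1' for fused pelvic girdle, supporting them as a clade.
Only Taxon 3 and Taxon 5 show the derived state '0' for leaf margin serrate, supporting them as a clade.
chelicerae fused: derived state '1' in Taxon 4, Taxon 8, and Taxon 9 only — synapomorphy for {Taxon 4, Taxon 8, Taxon 9}.
spiracle pair III lost (derived state '0') is unique to Taxon 1 (autapomorphy; uninformative for grouping).
stipules present: derived state '1' in Taxon 1, Taxon 3, and Taxon 5 only — synapomorphy for {Taxon 1, Taxon 3, Taxon 5}.
Most parsimonious ingroup topology: (((Taxon 4,Taxon 8),Taxon 9),((Taxon 5,Taxon 3),Taxon 1)).
Taxon 8 and Taxon 4 form a cherry on this tree, so they are sister taxa.

Taxon 4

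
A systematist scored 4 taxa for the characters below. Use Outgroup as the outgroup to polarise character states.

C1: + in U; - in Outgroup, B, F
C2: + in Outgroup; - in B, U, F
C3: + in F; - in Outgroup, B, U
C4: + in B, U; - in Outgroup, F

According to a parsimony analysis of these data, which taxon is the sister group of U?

B

Character polarity is set by the outgroup: the derived state is whichever differs from the outgroup's state, so for C2 the derived state is '-', and for the remaining characters it is '+'.
C1 (derived state '+') is unique to U (autapomorphy; uninformative for grouping).
C2 (derived state '-') is shared by all ingroup taxa — unites the whole ingroup.
C3: derived state '+' in F only — an autapomorphy, so it tells us nothing about relationships among taxa.
Only B and U show the derived state '+' for C4, supporting them as a clade.
Most parsimonious ingroup topology: ((B,U),F).
U and B form a cherry on this tree, so they are sister taxa.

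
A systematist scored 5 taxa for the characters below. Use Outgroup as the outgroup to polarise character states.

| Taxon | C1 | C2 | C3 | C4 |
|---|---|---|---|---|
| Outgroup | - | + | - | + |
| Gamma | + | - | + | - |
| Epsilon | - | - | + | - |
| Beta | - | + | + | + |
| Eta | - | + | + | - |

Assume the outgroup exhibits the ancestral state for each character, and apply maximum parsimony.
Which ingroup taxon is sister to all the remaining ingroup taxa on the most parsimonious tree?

Character polarity is set by the outgroup: the derived state is whichever differs from the outgroup's state, so for C2, C4 the derived state is '-', and for the remaining characters it is '+'.
C1 (derived state '+') is unique to Gamma (autapomorphy; uninformative for grouping).
Only Epsilon and Gamma show the derived state '-' for C2, supporting them as a clade.
C3 (derived state '+') is shared by all ingroup taxa — unites the whole ingroup.
C4: derived state '-' in Epsilon, Eta, and Gamma only — synapomorphy for {Epsilon, Eta, Gamma}.
Most parsimonious ingroup topology: (((Gamma,Epsilon),Eta),Beta).
Beta is sister to the clade containing all other ingroup taxa, so it is the earliest-diverging (most basal) ingroup lineage.

Beta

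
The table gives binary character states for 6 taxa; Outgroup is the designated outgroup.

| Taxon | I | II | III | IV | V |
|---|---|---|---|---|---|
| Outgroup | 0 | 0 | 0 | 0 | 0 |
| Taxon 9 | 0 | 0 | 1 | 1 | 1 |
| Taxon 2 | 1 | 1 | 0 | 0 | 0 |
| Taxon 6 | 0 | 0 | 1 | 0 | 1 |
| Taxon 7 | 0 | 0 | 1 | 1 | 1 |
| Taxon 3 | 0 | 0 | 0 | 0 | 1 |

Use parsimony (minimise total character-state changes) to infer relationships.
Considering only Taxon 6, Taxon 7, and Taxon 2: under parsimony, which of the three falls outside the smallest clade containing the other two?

Taxon 2

The outgroup has state '0' for every character, so '1' is the derived state throughout.
I: derived state '1' in Taxon 2 only — an autapomorphy, so it tells us nothing about relationships among taxa.
II (derived state '1') is unique to Taxon 2 (autapomorphy; uninformative for grouping).
Only Taxon 6, Taxon 7, and Taxon 9 show the derived state '1' for III, supporting them as a clade.
IV: derived state '1' in Taxon 7 and Taxon 9 only — synapomorphy for {Taxon 7, Taxon 9}.
V (derived state '1') is shared by Taxon 3, Taxon 6, Taxon 7, and Taxon 9 — a synapomorphy uniting that clade.
Most parsimonious ingroup topology: ((((Taxon 9,Taxon 7),Taxon 6),Taxon 3),Taxon 2).
Taxon 6 and Taxon 7 share a more recent common ancestor with each other than either does with Taxon 2, so Taxon 2 is the least closely related of the three.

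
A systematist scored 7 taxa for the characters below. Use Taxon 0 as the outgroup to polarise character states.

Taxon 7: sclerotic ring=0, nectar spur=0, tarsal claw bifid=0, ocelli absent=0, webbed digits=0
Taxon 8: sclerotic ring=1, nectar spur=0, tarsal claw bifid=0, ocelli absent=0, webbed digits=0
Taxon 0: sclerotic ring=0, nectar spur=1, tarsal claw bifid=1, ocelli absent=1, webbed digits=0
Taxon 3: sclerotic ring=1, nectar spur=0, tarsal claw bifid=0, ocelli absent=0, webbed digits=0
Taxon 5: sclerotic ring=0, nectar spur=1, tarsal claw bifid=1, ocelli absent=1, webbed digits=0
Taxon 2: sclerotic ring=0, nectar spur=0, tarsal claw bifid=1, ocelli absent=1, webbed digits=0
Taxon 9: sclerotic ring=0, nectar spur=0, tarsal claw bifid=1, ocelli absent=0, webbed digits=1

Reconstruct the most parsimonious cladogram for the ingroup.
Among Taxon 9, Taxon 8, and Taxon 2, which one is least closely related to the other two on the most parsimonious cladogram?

Taxon 2

Character polarity is set by the outgroup: the derived state is whichever differs from the outgroup's state, so for nectar spur, tarsal claw bifid, ocelli absent the derived state is '0', and for the remaining characters it is '1'.
sclerotic ring: derived state '1' in Taxon 3 and Taxon 8 only — synapomorphy for {Taxon 3, Taxon 8}.
nectar spur (derived state '0') is shared by Taxon 2, Taxon 3, Taxon 7, Taxon 8, and Taxon 9 — a synapomorphy uniting that clade.
Only Taxon 3, Taxon 7, and Taxon 8 show the derived state '0' for tarsal claw bifid, supporting them as a clade.
ocelli absent: derived state '0' in Taxon 3, Taxon 7, Taxon 8, and Taxon 9 only — synapomorphy for {Taxon 3, Taxon 7, Taxon 8, Taxon 9}.
webbed digits (derived state '1') is unique to Taxon 9 (autapomorphy; uninformative for grouping).
Most parsimonious ingroup topology: (((((Taxon 8,Taxon 3),Taxon 7),Taxon 9),Taxon 2),Taxon 5).
Taxon 8 and Taxon 9 share a more recent common ancestor with each other than either does with Taxon 2, so Taxon 2 is the least closely related of the three.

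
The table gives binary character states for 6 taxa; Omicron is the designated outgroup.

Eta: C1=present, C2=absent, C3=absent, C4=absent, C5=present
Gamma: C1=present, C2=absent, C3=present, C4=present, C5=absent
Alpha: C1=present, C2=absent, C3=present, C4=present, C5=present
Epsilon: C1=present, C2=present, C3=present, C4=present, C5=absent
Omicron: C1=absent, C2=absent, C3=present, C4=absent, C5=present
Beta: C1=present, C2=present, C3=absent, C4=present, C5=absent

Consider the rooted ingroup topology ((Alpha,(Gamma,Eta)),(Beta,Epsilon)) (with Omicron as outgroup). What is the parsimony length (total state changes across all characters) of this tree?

8

Map each character onto ((Alpha,(Gamma,Eta)),(Beta,Epsilon)) (rooted by Omicron) and count the minimum state changes it requires (Fitch parsimony):
C1: 1; C2: 1; C3: 2; C4: 2; C5: 2.
Total tree length = 8.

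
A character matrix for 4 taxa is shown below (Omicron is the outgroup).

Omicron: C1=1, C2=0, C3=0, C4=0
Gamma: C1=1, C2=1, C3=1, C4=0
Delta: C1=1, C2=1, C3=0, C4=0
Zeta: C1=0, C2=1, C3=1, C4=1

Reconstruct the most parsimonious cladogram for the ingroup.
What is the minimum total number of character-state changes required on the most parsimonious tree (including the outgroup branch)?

4

Character polarity is set by the outgroup: the derived state is whichever differs from the outgroup's state, so for C1 the derived state is '0', and for the remaining characters it is '1'.
C1: derived state '0' in Zeta only — an autapomorphy, so it tells us nothing about relationships among taxa.
All ingroup taxa share the derived state '1' for C2; it defines the ingroup but does not resolve relationships within it.
C3: derived state '1' in Gamma and Zeta only — synapomorphy for {Gamma, Zeta}.
C4: derived state '1' in Zeta only — an autapomorphy, so it tells us nothing about relationships among taxa.
Most parsimonious ingroup topology: ((Gamma,Zeta),Delta).
Changes per character on this tree: C1: 1; C2: 1; C3: 1; C4: 1.
Total = 4.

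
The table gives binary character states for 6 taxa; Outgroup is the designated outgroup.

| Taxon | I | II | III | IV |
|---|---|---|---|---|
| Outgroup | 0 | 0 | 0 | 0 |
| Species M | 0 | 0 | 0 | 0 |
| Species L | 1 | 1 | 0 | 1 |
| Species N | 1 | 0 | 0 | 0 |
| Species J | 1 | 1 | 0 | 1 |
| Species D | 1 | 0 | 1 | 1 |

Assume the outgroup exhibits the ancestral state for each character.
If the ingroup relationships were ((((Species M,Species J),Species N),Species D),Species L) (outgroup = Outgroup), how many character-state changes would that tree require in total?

Map each character onto ((((Species M,Species J),Species N),Species D),Species L) (rooted by Outgroup) and count the minimum state changes it requires (Fitch parsimony):
I: 2; II: 2; III: 1; IV: 3.
Total tree length = 8.

8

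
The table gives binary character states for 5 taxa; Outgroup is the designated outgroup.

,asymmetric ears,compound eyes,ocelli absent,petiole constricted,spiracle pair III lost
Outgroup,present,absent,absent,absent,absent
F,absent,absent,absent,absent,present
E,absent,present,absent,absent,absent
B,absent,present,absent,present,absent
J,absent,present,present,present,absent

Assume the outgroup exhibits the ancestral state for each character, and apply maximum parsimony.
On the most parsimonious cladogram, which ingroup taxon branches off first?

Character polarity is set by the outgroup: the derived state is whichever differs from the outgroup's state, so for asymmetric ears the derived state is 'absent', and for the remaining characters it is 'present'.
asymmetric ears (derived state 'absent') is shared by all ingroup taxa — unites the whole ingroup.
Only B, E, and J show the derived state 'present' for compound eyes, supporting them as a clade.
ocelli absent: derived state 'present' in J only — an autapomorphy, so it tells us nothing about relationships among taxa.
petiole constricted: derived state 'present' in B and J only — synapomorphy for {B, J}.
spiracle pair III lost: derived state 'present' in F only — an autapomorphy, so it tells us nothing about relationships among taxa.
Most parsimonious ingroup topology: (F,(E,(B,J))).
F is sister to the clade containing all other ingroup taxa, so it is the earliest-diverging (most basal) ingroup lineage.

F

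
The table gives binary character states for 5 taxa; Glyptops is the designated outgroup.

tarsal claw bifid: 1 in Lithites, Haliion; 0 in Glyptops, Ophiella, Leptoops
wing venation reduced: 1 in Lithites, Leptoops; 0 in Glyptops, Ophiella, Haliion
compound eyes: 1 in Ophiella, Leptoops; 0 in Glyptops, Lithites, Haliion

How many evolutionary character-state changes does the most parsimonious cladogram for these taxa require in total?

4

The outgroup has state '0' for every character, so '1' is the derived state throughout.
tarsal claw bifid: derived state '1' in Haliion and Lithites only — synapomorphy for {Haliion, Lithites}.
wing venation reduced groups Leptoops and Lithites, which is incompatible with the clades supported by the remaining characters; treating it as convergent (homoplasy) costs fewer steps than any alternative tree.
Only Leptoops and Ophiella show the derived state '1' for compound eyes, supporting them as a clade.
Most parsimonious ingroup topology: ((Lithites,Haliion),(Ophiella,Leptoops)).
Changes per character on this tree: tarsal claw bifid: 1; wing venation reduced: 2; compound eyes: 1.
Total = 4.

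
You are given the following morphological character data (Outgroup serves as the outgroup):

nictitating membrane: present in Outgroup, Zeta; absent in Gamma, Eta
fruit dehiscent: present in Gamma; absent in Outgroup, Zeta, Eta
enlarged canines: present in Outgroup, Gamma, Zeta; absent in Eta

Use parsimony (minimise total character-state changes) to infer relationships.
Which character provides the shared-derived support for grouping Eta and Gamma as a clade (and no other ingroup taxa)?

Character polarity is set by the outgroup: the derived state is whichever differs from the outgroup's state, so for nictitating membrane, enlarged canines the derived state is 'absent', and for the remaining characters it is 'present'.
nictitating membrane (derived state 'absent') is shared by Eta and Gamma — a synapomorphy uniting that clade.
fruit dehiscent (derived state 'present') is unique to Gamma (autapomorphy; uninformative for grouping).
enlarged canines: derived state 'absent' in Eta only — an autapomorphy, so it tells us nothing about relationships among taxa.
Most parsimonious ingroup topology: ((Gamma,Eta),Zeta).
The clade {Eta, Gamma} is supported by nictitating membrane: its derived state 'absent' occurs in exactly those taxa and in no other taxon (including the outgroup).

nictitating membrane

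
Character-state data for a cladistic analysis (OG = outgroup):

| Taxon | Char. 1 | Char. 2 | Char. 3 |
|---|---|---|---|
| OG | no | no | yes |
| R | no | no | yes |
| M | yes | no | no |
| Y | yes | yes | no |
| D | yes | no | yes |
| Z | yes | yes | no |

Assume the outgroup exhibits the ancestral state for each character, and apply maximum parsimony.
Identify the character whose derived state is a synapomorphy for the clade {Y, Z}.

Character polarity is set by the outgroup: the derived state is whichever differs from the outgroup's state, so for Char. 3 the derived state is 'no', and for the remaining characters it is 'yes'.
Only D, M, Y, and Z show the derived state 'yes' for Char. 1, supporting them as a clade.
Char. 2 (derived state 'yes') is shared by Y and Z — a synapomorphy uniting that clade.
Char. 3 (derived state 'no') is shared by M, Y, and Z — a synapomorphy uniting that clade.
Most parsimonious ingroup topology: ((((Y,Z),M),D),R).
The clade {Y, Z} is supported by Char. 2: its derived state 'yes' occurs in exactly those taxa and in no other taxon (including the outgroup).

Char. 2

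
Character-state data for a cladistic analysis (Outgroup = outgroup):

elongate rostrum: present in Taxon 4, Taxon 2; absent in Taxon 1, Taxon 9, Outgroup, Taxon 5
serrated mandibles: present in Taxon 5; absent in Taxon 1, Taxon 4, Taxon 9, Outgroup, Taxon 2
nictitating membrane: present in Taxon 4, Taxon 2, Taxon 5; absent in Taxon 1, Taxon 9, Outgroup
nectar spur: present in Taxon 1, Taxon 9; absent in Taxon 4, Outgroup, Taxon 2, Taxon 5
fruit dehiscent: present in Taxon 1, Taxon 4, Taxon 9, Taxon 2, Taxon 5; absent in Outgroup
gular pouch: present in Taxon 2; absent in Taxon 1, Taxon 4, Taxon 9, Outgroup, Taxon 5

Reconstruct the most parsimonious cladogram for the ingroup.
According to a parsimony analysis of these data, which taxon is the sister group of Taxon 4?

Taxon 2

The outgroup has state 'absent' for every character, so 'present' is the derived state throughout.
elongate rostrum (derived state 'present') is shared by Taxon 2 and Taxon 4 — a synapomorphy uniting that clade.
serrated mandibles (derived state 'present') is unique to Taxon 5 (autapomorphy; uninformative for grouping).
nictitating membrane (derived state 'present') is shared by Taxon 2, Taxon 4, and Taxon 5 — a synapomorphy uniting that clade.
Only Taxon 1 and Taxon 9 show the derived state 'present' for nectar spur, supporting them as a clade.
All ingroup taxa share the derived state 'present' for fruit dehiscent; it defines the ingroup but does not resolve relationships within it.
gular pouch (derived state 'present') is unique to Taxon 2 (autapomorphy; uninformative for grouping).
Most parsimonious ingroup topology: ((Taxon 9,Taxon 1),((Taxon 2,Taxon 4),Taxon 5)).
Taxon 4 and Taxon 2 form a cherry on this tree, so they are sister taxa.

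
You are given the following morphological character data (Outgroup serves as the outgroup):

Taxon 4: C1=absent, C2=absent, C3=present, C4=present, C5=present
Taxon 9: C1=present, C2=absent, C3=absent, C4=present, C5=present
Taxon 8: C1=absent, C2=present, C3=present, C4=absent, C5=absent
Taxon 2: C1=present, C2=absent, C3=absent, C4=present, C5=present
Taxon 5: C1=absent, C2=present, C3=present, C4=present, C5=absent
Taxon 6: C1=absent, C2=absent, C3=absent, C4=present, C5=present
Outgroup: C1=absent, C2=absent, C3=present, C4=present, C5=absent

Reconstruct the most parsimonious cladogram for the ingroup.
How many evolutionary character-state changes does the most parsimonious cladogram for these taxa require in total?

Character polarity is set by the outgroup: the derived state is whichever differs from the outgroup's state, so for C3, C4 the derived state is 'absent', and for the remaining characters it is 'present'.
C1: derived state 'present' in Taxon 2 and Taxon 9 only — synapomorphy for {Taxon 2, Taxon 9}.
C2: derived state 'present' in Taxon 5 and Taxon 8 only — synapomorphy for {Taxon 5, Taxon 8}.
C3: derived state 'absent' in Taxon 2, Taxon 6, and Taxon 9 only — synapomorphy for {Taxon 2, Taxon 6, Taxon 9}.
C4: derived state 'absent' in Taxon 8 only — an autapomorphy, so it tells us nothing about relationships among taxa.
Only Taxon 2, Taxon 4, Taxon 6, and Taxon 9 show the derived state 'present' for C5, supporting them as a clade.
Most parsimonious ingroup topology: ((((Taxon 9,Taxon 2),Taxon 6),Taxon 4),(Taxon 8,Taxon 5)).
Changes per character on this tree: C1: 1; C2: 1; C3: 1; C4: 1; C5: 1.
Total = 5.

5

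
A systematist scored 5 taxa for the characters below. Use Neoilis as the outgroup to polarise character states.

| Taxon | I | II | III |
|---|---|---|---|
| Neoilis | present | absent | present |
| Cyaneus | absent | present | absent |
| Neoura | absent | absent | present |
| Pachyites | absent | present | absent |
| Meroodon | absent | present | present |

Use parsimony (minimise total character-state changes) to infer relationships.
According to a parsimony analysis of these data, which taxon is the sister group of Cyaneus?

Pachyites

Character polarity is set by the outgroup: the derived state is whichever differs from the outgroup's state, so for I, III the derived state is 'absent', and for the remaining characters it is 'present'.
All ingroup taxa share the derived state 'absent' for I; it defines the ingroup but does not resolve relationships within it.
II (derived state 'present') is shared by Cyaneus, Meroodon, and Pachyites — a synapomorphy uniting that clade.
III: derived state 'absent' in Cyaneus and Pachyites only — synapomorphy for {Cyaneus, Pachyites}.
Most parsimonious ingroup topology: (((Cyaneus,Pachyites),Meroodon),Neoura).
Cyaneus and Pachyites form a cherry on this tree, so they are sister taxa.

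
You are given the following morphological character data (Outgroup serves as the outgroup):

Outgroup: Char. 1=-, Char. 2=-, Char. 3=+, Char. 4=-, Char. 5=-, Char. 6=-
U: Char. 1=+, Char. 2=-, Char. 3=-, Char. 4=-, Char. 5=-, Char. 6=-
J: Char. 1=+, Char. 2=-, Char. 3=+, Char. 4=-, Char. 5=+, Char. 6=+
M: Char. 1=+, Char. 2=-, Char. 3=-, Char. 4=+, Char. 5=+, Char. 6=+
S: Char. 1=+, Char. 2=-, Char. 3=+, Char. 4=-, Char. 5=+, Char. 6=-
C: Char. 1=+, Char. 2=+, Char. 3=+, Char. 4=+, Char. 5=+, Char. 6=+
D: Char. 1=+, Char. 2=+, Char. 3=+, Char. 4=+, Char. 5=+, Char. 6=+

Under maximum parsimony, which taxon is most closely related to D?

Character polarity is set by the outgroup: the derived state is whichever differs from the outgroup's state, so for Char. 3 the derived state is '-', and for the remaining characters it is '+'.
Char. 1 (derived state '+') is shared by all ingroup taxa — unites the whole ingroup.
Char. 2 (derived state '+') is shared by C and D — a synapomorphy uniting that clade.
Char. 3 groups M and U, which is incompatible with the clades supported by the remaining characters; treating it as convergent (homoplasy) costs fewer steps than any alternative tree.
Only C, D, and M show the derived state '+' for Char. 4, supporting them as a clade.
Only C, D, J, M, and S show the derived state '+' for Char. 5, supporting them as a clade.
Char. 6: derived state '+' in C, D, J, and M only — synapomorphy for {C, D, J, M}.
Most parsimonious ingroup topology: (U,((J,(M,(C,D))),S)).
D and C form a cherry on this tree, so they are sister taxa.

C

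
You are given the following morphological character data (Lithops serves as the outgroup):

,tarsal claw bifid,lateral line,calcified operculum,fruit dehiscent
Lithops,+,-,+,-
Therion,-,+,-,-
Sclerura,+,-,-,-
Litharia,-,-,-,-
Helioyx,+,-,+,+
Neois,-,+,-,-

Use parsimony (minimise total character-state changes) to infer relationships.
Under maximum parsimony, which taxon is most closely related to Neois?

Therion

Character polarity is set by the outgroup: the derived state is whichever differs from the outgroup's state, so for tarsal claw bifid, calcified operculum the derived state is '-', and for the remaining characters it is '+'.
tarsal claw bifid: derived state '-' in Litharia, Neois, and Therion only — synapomorphy for {Litharia, Neois, Therion}.
lateral line (derived state '+') is shared by Neois and Therion — a synapomorphy uniting that clade.
calcified operculum (derived state '-') is shared by Litharia, Neois, Sclerura, and Therion — a synapomorphy uniting that clade.
fruit dehiscent (derived state '+') is unique to Helioyx (autapomorphy; uninformative for grouping).
Most parsimonious ingroup topology: ((((Therion,Neois),Litharia),Sclerura),Helioyx).
Neois and Therion form a cherry on this tree, so they are sister taxa.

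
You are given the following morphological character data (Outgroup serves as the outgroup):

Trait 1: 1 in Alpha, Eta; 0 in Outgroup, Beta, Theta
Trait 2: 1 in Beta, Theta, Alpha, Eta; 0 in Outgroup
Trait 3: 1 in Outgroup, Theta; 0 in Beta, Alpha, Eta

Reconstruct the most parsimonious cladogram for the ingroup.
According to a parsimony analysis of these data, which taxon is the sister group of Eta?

Alpha

Character polarity is set by the outgroup: the derived state is whichever differs from the outgroup's state, so for Trait 3 the derived state is '0', and for the remaining characters it is '1'.
Only Alpha and Eta show the derived state '1' for Trait 1, supporting them as a clade.
Trait 2 (derived state '1') is shared by all ingroup taxa — unites the whole ingroup.
Trait 3: derived state '0' in Alpha, Beta, and Eta only — synapomorphy for {Alpha, Beta, Eta}.
Most parsimonious ingroup topology: ((Beta,(Alpha,Eta)),Theta).
Eta and Alpha form a cherry on this tree, so they are sister taxa.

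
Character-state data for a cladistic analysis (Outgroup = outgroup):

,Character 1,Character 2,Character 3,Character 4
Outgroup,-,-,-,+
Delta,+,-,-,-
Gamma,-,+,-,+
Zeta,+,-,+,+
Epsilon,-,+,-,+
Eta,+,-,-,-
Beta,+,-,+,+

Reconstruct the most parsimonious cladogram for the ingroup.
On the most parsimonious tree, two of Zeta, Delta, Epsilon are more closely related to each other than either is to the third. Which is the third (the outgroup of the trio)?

Epsilon

Character polarity is set by the outgroup: the derived state is whichever differs from the outgroup's state, so for Character 4 the derived state is '-', and for the remaining characters it is '+'.
Character 1 (derived state '+') is shared by Beta, Delta, Eta, and Zeta — a synapomorphy uniting that clade.
Character 2 (derived state '+') is shared by Epsilon and Gamma — a synapomorphy uniting that clade.
Character 3 (derived state '+') is shared by Beta and Zeta — a synapomorphy uniting that clade.
Only Delta and Eta show the derived state '-' for Character 4, supporting them as a clade.
Most parsimonious ingroup topology: (((Delta,Eta),(Zeta,Beta)),(Gamma,Epsilon)).
Zeta and Delta share a more recent common ancestor with each other than either does with Epsilon, so Epsilon is the least closely related of the three.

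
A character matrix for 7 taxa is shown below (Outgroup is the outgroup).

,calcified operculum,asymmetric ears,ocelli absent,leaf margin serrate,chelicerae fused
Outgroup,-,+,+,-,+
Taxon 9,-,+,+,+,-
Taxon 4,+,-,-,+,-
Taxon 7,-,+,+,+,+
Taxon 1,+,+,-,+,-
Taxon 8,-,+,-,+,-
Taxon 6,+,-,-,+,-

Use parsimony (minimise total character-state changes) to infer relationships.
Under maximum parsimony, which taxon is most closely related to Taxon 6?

Character polarity is set by the outgroup: the derived state is whichever differs from the outgroup's state, so for asymmetric ears, ocelli absent, chelicerae fused the derived state is '-', and for the remaining characters it is '+'.
Only Taxon 1, Taxon 4, and Taxon 6 show the derived state '+' for calcified operculum, supporting them as a clade.
asymmetric ears: derived state '-' in Taxon 4 and Taxon 6 only — synapomorphy for {Taxon 4, Taxon 6}.
Only Taxon 1, Taxon 4, Taxon 6, and Taxon 8 show the derived state '-' for ocelli absent, supporting them as a clade.
All ingroup taxa share the derived state '+' for leaf margin serrate; it defines the ingroup but does not resolve relationships within it.
Only Taxon 1, Taxon 4, Taxon 6, Taxon 8, and Taxon 9 show the derived state '-' for chelicerae fused, supporting them as a clade.
Most parsimonious ingroup topology: ((Taxon 9,(((Taxon 4,Taxon 6),Taxon 1),Taxon 8)),Taxon 7).
Taxon 6 and Taxon 4 form a cherry on this tree, so they are sister taxa.

Taxon 4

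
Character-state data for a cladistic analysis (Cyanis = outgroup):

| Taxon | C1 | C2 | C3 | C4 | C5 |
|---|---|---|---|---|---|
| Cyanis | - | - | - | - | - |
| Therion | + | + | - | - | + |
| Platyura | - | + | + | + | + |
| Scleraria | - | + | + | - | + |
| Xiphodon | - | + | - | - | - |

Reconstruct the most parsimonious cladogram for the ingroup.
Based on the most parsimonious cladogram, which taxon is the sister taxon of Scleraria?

Platyura

The outgroup has state '-' for every character, so '+' is the derived state throughout.
C1 (derived state '+') is unique to Therion (autapomorphy; uninformative for grouping).
C2 (derived state '+') is shared by all ingroup taxa — unites the whole ingroup.
Only Platyura and Scleraria show the derived state '+' for C3, supporting them as a clade.
C4: derived state '+' in Platyura only — an autapomorphy, so it tells us nothing about relationships among taxa.
C5 (derived state '+') is shared by Platyura, Scleraria, and Therion — a synapomorphy uniting that clade.
Most parsimonious ingroup topology: ((Therion,(Platyura,Scleraria)),Xiphodon).
Scleraria and Platyura form a cherry on this tree, so they are sister taxa.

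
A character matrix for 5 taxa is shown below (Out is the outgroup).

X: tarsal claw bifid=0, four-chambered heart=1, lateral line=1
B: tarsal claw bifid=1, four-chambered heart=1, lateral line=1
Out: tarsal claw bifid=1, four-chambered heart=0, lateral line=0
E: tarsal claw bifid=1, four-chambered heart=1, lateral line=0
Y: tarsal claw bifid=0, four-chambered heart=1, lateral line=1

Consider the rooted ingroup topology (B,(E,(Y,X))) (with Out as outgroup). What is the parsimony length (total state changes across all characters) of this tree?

Map each character onto (B,(E,(Y,X))) (rooted by Out) and count the minimum state changes it requires (Fitch parsimony):
tarsal claw bifid: 1; four-chambered heart: 1; lateral line: 2.
Total tree length = 4.

4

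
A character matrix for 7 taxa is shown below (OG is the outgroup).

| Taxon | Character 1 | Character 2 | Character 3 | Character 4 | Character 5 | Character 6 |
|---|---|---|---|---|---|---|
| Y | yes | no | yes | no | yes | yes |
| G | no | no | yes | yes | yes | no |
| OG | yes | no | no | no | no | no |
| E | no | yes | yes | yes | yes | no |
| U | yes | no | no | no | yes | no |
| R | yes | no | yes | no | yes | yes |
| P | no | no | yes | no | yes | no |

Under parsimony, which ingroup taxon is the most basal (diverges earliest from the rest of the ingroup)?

Character polarity is set by the outgroup: the derived state is whichever differs from the outgroup's state, so for Character 1 the derived state is 'no', and for the remaining characters it is 'yes'.
Character 1: derived state 'no' in E, G, and P only — synapomorphy for {E, G, P}.
Character 2: derived state 'yes' in E only — an autapomorphy, so it tells us nothing about relationships among taxa.
Only E, G, P, R, and Y show the derived state 'yes' for Character 3, supporting them as a clade.
Character 4: derived state 'yes' in E and G only — synapomorphy for {E, G}.
Character 5 (derived state 'yes') is shared by all ingroup taxa — unites the whole ingroup.
Only R and Y show the derived state 'yes' for Character 6, supporting them as a clade.
Most parsimonious ingroup topology: (((Y,R),(P,(E,G))),U).
U is sister to the clade containing all other ingroup taxa, so it is the earliest-diverging (most basal) ingroup lineage.

U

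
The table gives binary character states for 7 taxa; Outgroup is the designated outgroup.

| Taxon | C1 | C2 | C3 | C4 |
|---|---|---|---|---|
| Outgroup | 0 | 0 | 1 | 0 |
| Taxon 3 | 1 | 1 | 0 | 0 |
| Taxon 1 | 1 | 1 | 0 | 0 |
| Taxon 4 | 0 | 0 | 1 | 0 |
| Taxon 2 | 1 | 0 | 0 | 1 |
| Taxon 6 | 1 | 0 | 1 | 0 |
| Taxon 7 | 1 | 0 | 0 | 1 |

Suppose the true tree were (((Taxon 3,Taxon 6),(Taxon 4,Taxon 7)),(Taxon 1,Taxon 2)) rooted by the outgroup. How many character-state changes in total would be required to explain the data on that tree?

Map each character onto (((Taxon 3,Taxon 6),(Taxon 4,Taxon 7)),(Taxon 1,Taxon 2)) (rooted by Outgroup) and count the minimum state changes it requires (Fitch parsimony):
C1: 2; C2: 2; C3: 3; C4: 2.
Total tree length = 9.

9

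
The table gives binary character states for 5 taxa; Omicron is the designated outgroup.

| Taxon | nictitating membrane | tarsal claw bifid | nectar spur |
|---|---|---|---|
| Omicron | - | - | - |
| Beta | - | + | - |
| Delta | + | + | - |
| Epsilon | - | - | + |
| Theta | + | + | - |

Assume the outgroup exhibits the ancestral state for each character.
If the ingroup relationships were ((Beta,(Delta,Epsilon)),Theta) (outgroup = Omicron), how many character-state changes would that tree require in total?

Map each character onto ((Beta,(Delta,Epsilon)),Theta) (rooted by Omicron) and count the minimum state changes it requires (Fitch parsimony):
nictitating membrane: 2; tarsal claw bifid: 2; nectar spur: 1.
Total tree length = 5.

5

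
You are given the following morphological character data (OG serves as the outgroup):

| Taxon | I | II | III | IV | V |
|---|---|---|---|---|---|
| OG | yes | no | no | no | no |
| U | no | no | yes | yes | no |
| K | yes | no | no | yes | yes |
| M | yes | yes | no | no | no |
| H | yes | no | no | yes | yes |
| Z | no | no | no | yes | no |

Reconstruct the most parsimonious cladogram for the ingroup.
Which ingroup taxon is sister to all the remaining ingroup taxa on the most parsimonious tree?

Character polarity is set by the outgroup: the derived state is whichever differs from the outgroup's state, so for I the derived state is 'no', and for the remaining characters it is 'yes'.
I (derived state 'no') is shared by U and Z — a synapomorphy uniting that clade.
II (derived state 'yes') is unique to M (autapomorphy; uninformative for grouping).
III (derived state 'yes') is unique to U (autapomorphy; uninformative for grouping).
IV: derived state 'yes' in H, K, U, and Z only — synapomorphy for {H, K, U, Z}.
V: derived state 'yes' in H and K only — synapomorphy for {H, K}.
Most parsimonious ingroup topology: (((U,Z),(K,H)),M).
M is sister to the clade containing all other ingroup taxa, so it is the earliest-diverging (most basal) ingroup lineage.

M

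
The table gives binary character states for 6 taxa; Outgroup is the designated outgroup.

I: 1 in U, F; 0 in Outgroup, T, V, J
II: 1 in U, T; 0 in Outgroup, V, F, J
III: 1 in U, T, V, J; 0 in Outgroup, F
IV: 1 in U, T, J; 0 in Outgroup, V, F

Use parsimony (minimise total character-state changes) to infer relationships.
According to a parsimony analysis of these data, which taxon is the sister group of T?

U

The outgroup has state '0' for every character, so '1' is the derived state throughout.
I groups F and U, which is incompatible with the clades supported by the remaining characters; treating it as convergent (homoplasy) costs fewer steps than any alternative tree.
Only T and U show the derived state '1' for II, supporting them as a clade.
III (derived state '1') is shared by J, T, U, and V — a synapomorphy uniting that clade.
IV (derived state '1') is shared by J, T, and U — a synapomorphy uniting that clade.
Most parsimonious ingroup topology: ((((U,T),J),V),F).
T and U form a cherry on this tree, so they are sister taxa.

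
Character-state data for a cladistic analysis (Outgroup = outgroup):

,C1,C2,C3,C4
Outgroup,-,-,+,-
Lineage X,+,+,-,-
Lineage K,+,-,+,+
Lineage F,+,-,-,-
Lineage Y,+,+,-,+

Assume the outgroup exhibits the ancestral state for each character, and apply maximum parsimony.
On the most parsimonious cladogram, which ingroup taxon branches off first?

Character polarity is set by the outgroup: the derived state is whichever differs from the outgroup's state, so for C3 the derived state is '-', and for the remaining characters it is '+'.
All ingroup taxa share the derived state '+' for C1; it defines the ingroup but does not resolve relationships within it.
C2 (derived state '+') is shared by Lineage X and Lineage Y — a synapomorphy uniting that clade.
C3 (derived state '-') is shared by Lineage F, Lineage X, and Lineage Y — a synapomorphy uniting that clade.
C4 (state '+') occurs in Lineage K and Lineage Y but conflicts with the nesting implied by the other characters — most parsimoniously interpreted as homoplasy.
Most parsimonious ingroup topology: (((Lineage X,Lineage Y),Lineage F),Lineage K).
Lineage K is sister to the clade containing all other ingroup taxa, so it is the earliest-diverging (most basal) ingroup lineage.

Lineage K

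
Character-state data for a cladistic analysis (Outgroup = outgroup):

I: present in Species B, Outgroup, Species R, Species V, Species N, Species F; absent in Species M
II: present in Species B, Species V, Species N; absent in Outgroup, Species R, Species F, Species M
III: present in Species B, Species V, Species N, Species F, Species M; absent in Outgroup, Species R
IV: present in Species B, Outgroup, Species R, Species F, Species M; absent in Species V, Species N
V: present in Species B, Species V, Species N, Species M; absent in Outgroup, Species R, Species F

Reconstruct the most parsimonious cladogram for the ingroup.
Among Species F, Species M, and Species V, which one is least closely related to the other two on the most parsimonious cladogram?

Character polarity is set by the outgroup: the derived state is whichever differs from the outgroup's state, so for I, IV the derived state is 'absent', and for the remaining characters it is 'present'.
I: derived state 'absent' in Species M only — an autapomorphy, so it tells us nothing about relationships among taxa.
Only Species B, Species N, and Species V show the derived state 'present' for II, supporting them as a clade.
III (derived state 'present') is shared by Species B, Species F, Species M, Species N, and Species V — a synapomorphy uniting that clade.
IV (derived state 'absent') is shared by Species N and Species V — a synapomorphy uniting that clade.
V: derived state 'present' in Species B, Species M, Species N, and Species V only — synapomorphy for {Species B, Species M, Species N, Species V}.
Most parsimonious ingroup topology: (((((Species V,Species N),Species B),Species M),Species F),Species R).
Species M and Species V share a more recent common ancestor with each other than either does with Species F, so Species F is the least closely related of the three.

Species F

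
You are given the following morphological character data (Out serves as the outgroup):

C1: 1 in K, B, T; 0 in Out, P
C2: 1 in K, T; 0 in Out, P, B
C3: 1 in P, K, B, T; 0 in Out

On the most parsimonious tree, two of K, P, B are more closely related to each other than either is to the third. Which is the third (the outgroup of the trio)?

P

The outgroup has state '0' for every character, so '1' is the derived state throughout.
Only B, K, and T show the derived state '1' for C1, supporting them as a clade.
C2 (derived state '1') is shared by K and T — a synapomorphy uniting that clade.
All ingroup taxa share the derived state '1' for C3; it defines the ingroup but does not resolve relationships within it.
Most parsimonious ingroup topology: (P,((K,T),B)).
K and B share a more recent common ancestor with each other than either does with P, so P is the least closely related of the three.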